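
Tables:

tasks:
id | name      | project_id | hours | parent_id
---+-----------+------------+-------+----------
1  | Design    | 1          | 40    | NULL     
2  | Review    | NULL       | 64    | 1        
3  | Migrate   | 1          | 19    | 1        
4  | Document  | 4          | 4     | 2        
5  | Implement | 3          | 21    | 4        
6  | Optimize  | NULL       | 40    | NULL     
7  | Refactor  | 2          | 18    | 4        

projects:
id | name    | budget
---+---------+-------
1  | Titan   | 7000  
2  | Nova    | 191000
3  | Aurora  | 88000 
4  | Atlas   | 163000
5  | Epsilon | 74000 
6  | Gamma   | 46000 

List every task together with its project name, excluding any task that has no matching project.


INNER JOIN keeps only tasks rows whose project_id matches an id in projects. Walk through each task:
  - task 1 (Design): project_id=1 -> matches Titan
  - task 2 (Review): project_id=NULL, no match -> dropped
  - task 3 (Migrate): project_id=1 -> matches Titan
  - task 4 (Document): project_id=4 -> matches Atlas
  - task 5 (Implement): project_id=3 -> matches Aurora
  - task 6 (Optimize): project_id=NULL, no match -> dropped
  - task 7 (Refactor): project_id=2 -> matches Nova
So 2 of 7 rows are dropped.

SQL:
SELECT a.name, b.name AS project
FROM tasks a
INNER JOIN projects b ON a.project_id = b.id

Result:
name      | project
----------+--------
Design    | Titan  
Migrate   | Titan  
Document  | Atlas  
Implement | Aurora 
Refactor  | Nova   


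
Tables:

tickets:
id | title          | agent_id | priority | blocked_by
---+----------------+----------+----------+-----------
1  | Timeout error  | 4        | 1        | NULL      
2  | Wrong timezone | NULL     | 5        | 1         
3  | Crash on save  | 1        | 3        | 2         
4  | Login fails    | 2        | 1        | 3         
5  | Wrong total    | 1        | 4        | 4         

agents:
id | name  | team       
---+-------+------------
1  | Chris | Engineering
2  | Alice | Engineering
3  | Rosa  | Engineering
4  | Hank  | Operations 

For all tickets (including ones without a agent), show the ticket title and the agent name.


LEFT JOIN keeps every row from tickets (the left table); where agent_id has no match in agents, the agent columns become NULL. Walk through each ticket:
  - ticket 1 (Timeout error): agent_id=4 -> matches Hank
  - ticket 2 (Wrong timezone): agent_id=NULL, no match -> kept with NULL
  - ticket 3 (Crash on save): agent_id=1 -> matches Chris
  - ticket 4 (Login fails): agent_id=2 -> matches Alice
  - ticket 5 (Wrong total): agent_id=1 -> matches Chris
All 5 rows appear; 1 has NULL agent.

SQL:
SELECT a.title, b.name AS agent
FROM tickets a
LEFT JOIN agents b ON a.agent_id = b.id

Result:
title          | agent
---------------+------
Timeout error  | Hank 
Wrong timezone | NULL 
Crash on save  | Chris
Login fails    | Alice
Wrong total    | Chris


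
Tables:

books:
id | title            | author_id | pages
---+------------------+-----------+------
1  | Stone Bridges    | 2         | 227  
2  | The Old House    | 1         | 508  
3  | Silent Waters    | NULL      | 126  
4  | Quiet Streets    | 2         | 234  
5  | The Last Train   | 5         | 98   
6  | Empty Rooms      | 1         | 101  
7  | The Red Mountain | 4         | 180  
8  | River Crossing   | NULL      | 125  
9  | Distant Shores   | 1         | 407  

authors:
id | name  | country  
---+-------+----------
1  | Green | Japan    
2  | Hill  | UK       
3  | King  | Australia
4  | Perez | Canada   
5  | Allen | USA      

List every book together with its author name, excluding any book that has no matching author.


INNER JOIN keeps only books rows whose author_id matches an id in authors. Walk through each book:
  - book 1 (Stone Bridges): author_id=2 -> matches Hill
  - book 2 (The Old House): author_id=1 -> matches Green
  - book 3 (Silent Waters): author_id=NULL, no match -> dropped
  - book 4 (Quiet Streets): author_id=2 -> matches Hill
  - book 5 (The Last Train): author_id=5 -> matches Allen
  - book 6 (Empty Rooms): author_id=1 -> matches Green
  - book 7 (The Red Mountain): author_id=4 -> matches Perez
  - book 8 (River Crossing): author_id=NULL, no match -> dropped
  - book 9 (Distant Shores): author_id=1 -> matches Green
So 2 of 9 rows are dropped.

SQL:
SELECT a.title, b.name AS author
FROM books a
INNER JOIN authors b ON a.author_id = b.id

Result:
title            | author
-----------------+-------
Stone Bridges    | Hill  
The Old House    | Green 
Quiet Streets    | Hill  
The Last Train   | Allen 
Empty Rooms      | Green 
The Red Mountain | Perez 
Distant Shores   | Green 


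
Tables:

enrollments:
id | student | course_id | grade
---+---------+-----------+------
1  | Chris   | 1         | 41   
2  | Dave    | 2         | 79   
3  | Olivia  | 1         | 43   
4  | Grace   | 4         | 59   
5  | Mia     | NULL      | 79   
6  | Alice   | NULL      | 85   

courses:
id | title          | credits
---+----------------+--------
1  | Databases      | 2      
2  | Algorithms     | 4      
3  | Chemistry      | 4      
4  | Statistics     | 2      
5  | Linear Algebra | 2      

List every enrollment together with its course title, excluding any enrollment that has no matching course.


INNER JOIN keeps only enrollments rows whose course_id matches an id in courses. Walk through each enrollment:
  - enrollment 1 (Chris): course_id=1 -> matches Databases
  - enrollment 2 (Dave): course_id=2 -> matches Algorithms
  - enrollment 3 (Olivia): course_id=1 -> matches Databases
  - enrollment 4 (Grace): course_id=4 -> matches Statistics
  - enrollment 5 (Mia): course_id=NULL, no match -> dropped
  - enrollment 6 (Alice): course_id=NULL, no match -> dropped
So 2 of 6 rows are dropped.

SQL:
SELECT a.student, b.title AS course
FROM enrollments a
INNER JOIN courses b ON a.course_id = b.id

Result:
student | course    
--------+-----------
Chris   | Databases 
Dave    | Algorithms
Olivia  | Databases 
Grace   | Statistics


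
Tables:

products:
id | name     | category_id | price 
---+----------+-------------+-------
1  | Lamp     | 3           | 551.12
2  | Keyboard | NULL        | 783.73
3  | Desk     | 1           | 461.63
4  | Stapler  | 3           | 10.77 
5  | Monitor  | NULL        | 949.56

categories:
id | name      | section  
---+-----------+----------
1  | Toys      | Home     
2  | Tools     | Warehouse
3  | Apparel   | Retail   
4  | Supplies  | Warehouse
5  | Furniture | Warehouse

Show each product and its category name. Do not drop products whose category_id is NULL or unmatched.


LEFT JOIN keeps every row from products (the left table); where category_id has no match in categories, the category columns become NULL. Walk through each product:
  - product 1 (Lamp): category_id=3 -> matches Apparel
  - product 2 (Keyboard): category_id=NULL, no match -> kept with NULL
  - product 3 (Desk): category_id=1 -> matches Toys
  - product 4 (Stapler): category_id=3 -> matches Apparel
  - product 5 (Monitor): category_id=NULL, no match -> kept with NULL
All 5 rows appear; 2 have NULL category.

SQL:
SELECT a.name, b.name AS category
FROM products a
LEFT JOIN categories b ON a.category_id = b.id

Result:
name     | category
---------+---------
Lamp     | Apparel 
Keyboard | NULL    
Desk     | Toys    
Stapler  | Apparel 
Monitor  | NULL    


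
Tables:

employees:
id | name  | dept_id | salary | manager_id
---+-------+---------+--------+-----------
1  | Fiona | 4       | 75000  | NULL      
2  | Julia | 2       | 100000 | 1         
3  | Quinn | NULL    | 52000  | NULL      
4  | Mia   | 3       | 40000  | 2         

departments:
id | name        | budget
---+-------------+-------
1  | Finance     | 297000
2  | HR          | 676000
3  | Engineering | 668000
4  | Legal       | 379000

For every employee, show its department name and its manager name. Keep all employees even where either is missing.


Two LEFT JOINs from the same base table employees: one to departments via dept_id, one to employees itself via manager_id. Both are LEFT so every employee is preserved.
Match against departments:
  - employee 1 (Fiona): dept_id=4 -> matches Legal
  - employee 2 (Julia): dept_id=2 -> matches HR
  - employee 3 (Quinn): dept_id=NULL, no match -> kept with NULL
  - employee 4 (Mia): dept_id=3 -> matches Engineering
Match against employees (self):
  - employee 1 (Fiona): manager_id=NULL -> NULL
  - employee 2 (Julia): manager_id=1 -> Fiona
  - employee 3 (Quinn): manager_id=NULL -> NULL
  - employee 4 (Mia): manager_id=2 -> Julia

SQL:
SELECT a.name, b.name AS department, c.name AS manager
FROM employees a
LEFT JOIN departments b ON a.dept_id = b.id
LEFT JOIN employees c ON a.manager_id = c.id

Result:
name  | department  | manager
------+-------------+--------
Fiona | Legal       | NULL   
Julia | HR          | Fiona  
Quinn | NULL        | NULL   
Mia   | Engineering | Julia  


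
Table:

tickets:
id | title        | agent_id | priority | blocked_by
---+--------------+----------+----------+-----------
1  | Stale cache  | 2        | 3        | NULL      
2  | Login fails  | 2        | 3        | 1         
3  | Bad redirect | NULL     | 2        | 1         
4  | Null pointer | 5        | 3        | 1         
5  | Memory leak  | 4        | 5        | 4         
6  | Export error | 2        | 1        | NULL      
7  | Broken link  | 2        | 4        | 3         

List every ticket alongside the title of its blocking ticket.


This is a self-join: tickets is joined to a second copy of itself, matching each row's blocked_by to another row's id. Use LEFT JOIN so rows with blocked_by=NULL are kept.
  - ticket 1 (Stale cache): blocked_by=NULL -> NULL
  - ticket 2 (Login fails): blocked_by=1 -> Stale cache
  - ticket 3 (Bad redirect): blocked_by=1 -> Stale cache
  - ticket 4 (Null pointer): blocked_by=1 -> Stale cache
  - ticket 5 (Memory leak): blocked_by=4 -> Null pointer
  - ticket 6 (Export error): blocked_by=NULL -> NULL
  - ticket 7 (Broken link): blocked_by=3 -> Bad redirect

SQL:
SELECT a.title AS item, b.title AS blocked_by
FROM tickets a
LEFT JOIN tickets b ON a.blocked_by = b.id

Result:
item         | blocked_by  
-------------+-------------
Stale cache  | NULL        
Login fails  | Stale cache 
Bad redirect | Stale cache 
Null pointer | Stale cache 
Memory leak  | Null pointer
Export error | NULL        
Broken link  | Bad redirect


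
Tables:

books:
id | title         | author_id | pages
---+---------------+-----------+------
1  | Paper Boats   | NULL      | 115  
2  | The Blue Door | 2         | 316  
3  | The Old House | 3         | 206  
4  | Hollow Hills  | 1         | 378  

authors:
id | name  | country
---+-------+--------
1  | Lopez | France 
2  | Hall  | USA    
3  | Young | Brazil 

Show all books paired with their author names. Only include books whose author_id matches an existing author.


INNER JOIN keeps only books rows whose author_id matches an id in authors. Walk through each book:
  - book 1 (Paper Boats): author_id=NULL, no match -> dropped
  - book 2 (The Blue Door): author_id=2 -> matches Hall
  - book 3 (The Old House): author_id=3 -> matches Young
  - book 4 (Hollow Hills): author_id=1 -> matches Lopez
So 1 of 4 rows is dropped.

SQL:
SELECT a.title, b.name AS author
FROM books a
INNER JOIN authors b ON a.author_id = b.id

Result:
title         | author
--------------+-------
The Blue Door | Hall  
The Old House | Young 
Hollow Hills  | Lopez 


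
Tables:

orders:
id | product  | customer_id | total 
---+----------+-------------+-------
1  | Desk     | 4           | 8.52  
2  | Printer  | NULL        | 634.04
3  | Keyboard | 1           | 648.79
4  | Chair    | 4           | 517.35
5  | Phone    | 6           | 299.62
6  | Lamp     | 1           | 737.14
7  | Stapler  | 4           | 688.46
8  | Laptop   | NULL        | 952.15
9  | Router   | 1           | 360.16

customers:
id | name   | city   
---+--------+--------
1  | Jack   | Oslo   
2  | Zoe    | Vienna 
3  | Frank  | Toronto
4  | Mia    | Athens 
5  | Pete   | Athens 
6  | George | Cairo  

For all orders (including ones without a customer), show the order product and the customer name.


LEFT JOIN keeps every row from orders (the left table); where customer_id has no match in customers, the customer columns become NULL. Walk through each order:
  - order 1 (Desk): customer_id=4 -> matches Mia
  - order 2 (Printer): customer_id=NULL, no match -> kept with NULL
  - order 3 (Keyboard): customer_id=1 -> matches Jack
  - order 4 (Chair): customer_id=4 -> matches Mia
  - order 5 (Phone): customer_id=6 -> matches George
  - order 6 (Lamp): customer_id=1 -> matches Jack
  - order 7 (Stapler): customer_id=4 -> matches Mia
  - order 8 (Laptop): customer_id=NULL, no match -> kept with NULL
  - order 9 (Router): customer_id=1 -> matches Jack
All 9 rows appear; 2 have NULL customer.

SQL:
SELECT a.product, b.name AS customer
FROM orders a
LEFT JOIN customers b ON a.customer_id = b.id

Result:
product  | customer
---------+---------
Desk     | Mia     
Printer  | NULL    
Keyboard | Jack    
Chair    | Mia     
Phone    | George  
Lamp     | Jack    
Stapler  | Mia     
Laptop   | NULL    
Router   | Jack    


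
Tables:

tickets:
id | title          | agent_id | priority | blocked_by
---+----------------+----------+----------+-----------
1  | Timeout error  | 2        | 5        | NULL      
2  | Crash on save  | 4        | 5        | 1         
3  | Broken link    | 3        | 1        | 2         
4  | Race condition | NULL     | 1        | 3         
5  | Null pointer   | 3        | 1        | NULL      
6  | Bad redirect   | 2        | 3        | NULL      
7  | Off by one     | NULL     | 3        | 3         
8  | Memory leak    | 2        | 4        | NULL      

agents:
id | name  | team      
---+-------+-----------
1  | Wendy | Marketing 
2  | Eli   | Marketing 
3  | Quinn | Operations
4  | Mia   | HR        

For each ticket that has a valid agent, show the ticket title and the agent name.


INNER JOIN keeps only tickets rows whose agent_id matches an id in agents. Walk through each ticket:
  - ticket 1 (Timeout error): agent_id=2 -> matches Eli
  - ticket 2 (Crash on save): agent_id=4 -> matches Mia
  - ticket 3 (Broken link): agent_id=3 -> matches Quinn
  - ticket 4 (Race condition): agent_id=NULL, no match -> dropped
  - ticket 5 (Null pointer): agent_id=3 -> matches Quinn
  - ticket 6 (Bad redirect): agent_id=2 -> matches Eli
  - ticket 7 (Off by one): agent_id=NULL, no match -> dropped
  - ticket 8 (Memory leak): agent_id=2 -> matches Eli
So 2 of 8 rows are dropped.

SQL:
SELECT a.title, b.name AS agent
FROM tickets a
INNER JOIN agents b ON a.agent_id = b.id

Result:
title         | agent
--------------+------
Timeout error | Eli  
Crash on save | Mia  
Broken link   | Quinn
Null pointer  | Quinn
Bad redirect  | Eli  
Memory leak   | Eli  


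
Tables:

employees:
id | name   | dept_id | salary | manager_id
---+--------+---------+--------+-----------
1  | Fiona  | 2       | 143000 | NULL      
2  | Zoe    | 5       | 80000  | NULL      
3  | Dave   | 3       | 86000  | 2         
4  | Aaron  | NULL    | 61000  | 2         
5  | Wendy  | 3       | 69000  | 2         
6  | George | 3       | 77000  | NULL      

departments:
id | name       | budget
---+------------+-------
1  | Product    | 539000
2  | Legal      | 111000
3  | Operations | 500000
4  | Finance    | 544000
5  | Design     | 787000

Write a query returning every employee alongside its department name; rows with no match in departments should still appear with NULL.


LEFT JOIN keeps every row from employees (the left table); where dept_id has no match in departments, the department columns become NULL. Walk through each employee:
  - employee 1 (Fiona): dept_id=2 -> matches Legal
  - employee 2 (Zoe): dept_id=5 -> matches Design
  - employee 3 (Dave): dept_id=3 -> matches Operations
  - employee 4 (Aaron): dept_id=NULL, no match -> kept with NULL
  - employee 5 (Wendy): dept_id=3 -> matches Operations
  - employee 6 (George): dept_id=3 -> matches Operations
All 6 rows appear; 1 has NULL department.

SQL:
SELECT a.name, b.name AS department
FROM employees a
LEFT JOIN departments b ON a.dept_id = b.id

Result:
name   | department
-------+-----------
Fiona  | Legal     
Zoe    | Design    
Dave   | Operations
Aaron  | NULL      
Wendy  | Operations
George | Operations


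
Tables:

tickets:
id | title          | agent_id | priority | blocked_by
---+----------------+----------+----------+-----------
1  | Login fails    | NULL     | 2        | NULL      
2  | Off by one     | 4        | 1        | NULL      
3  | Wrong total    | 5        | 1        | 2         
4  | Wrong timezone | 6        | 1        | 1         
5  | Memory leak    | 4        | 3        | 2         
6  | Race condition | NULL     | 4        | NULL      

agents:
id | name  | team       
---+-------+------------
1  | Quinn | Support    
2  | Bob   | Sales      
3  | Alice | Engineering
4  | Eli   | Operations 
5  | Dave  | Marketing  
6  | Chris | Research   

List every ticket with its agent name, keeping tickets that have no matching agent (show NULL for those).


LEFT JOIN keeps every row from tickets (the left table); where agent_id has no match in agents, the agent columns become NULL. Walk through each ticket:
  - ticket 1 (Login fails): agent_id=NULL, no match -> kept with NULL
  - ticket 2 (Off by one): agent_id=4 -> matches Eli
  - ticket 3 (Wrong total): agent_id=5 -> matches Dave
  - ticket 4 (Wrong timezone): agent_id=6 -> matches Chris
  - ticket 5 (Memory leak): agent_id=4 -> matches Eli
  - ticket 6 (Race condition): agent_id=NULL, no match -> kept with NULL
All 6 rows appear; 2 have NULL agent.

SQL:
SELECT a.title, b.name AS agent
FROM tickets a
LEFT JOIN agents b ON a.agent_id = b.id

Result:
title          | agent
---------------+------
Login fails    | NULL 
Off by one     | Eli  
Wrong total    | Dave 
Wrong timezone | Chris
Memory leak    | Eli  
Race condition | NULL 


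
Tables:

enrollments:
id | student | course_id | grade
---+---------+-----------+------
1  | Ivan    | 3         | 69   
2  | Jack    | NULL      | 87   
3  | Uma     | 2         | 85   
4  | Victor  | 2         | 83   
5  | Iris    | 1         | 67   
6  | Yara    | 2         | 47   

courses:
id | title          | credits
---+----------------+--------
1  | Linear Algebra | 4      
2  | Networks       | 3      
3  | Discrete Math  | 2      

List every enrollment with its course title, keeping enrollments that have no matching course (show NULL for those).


LEFT JOIN keeps every row from enrollments (the left table); where course_id has no match in courses, the course columns become NULL. Walk through each enrollment:
  - enrollment 1 (Ivan): course_id=3 -> matches Discrete Math
  - enrollment 2 (Jack): course_id=NULL, no match -> kept with NULL
  - enrollment 3 (Uma): course_id=2 -> matches Networks
  - enrollment 4 (Victor): course_id=2 -> matches Networks
  - enrollment 5 (Iris): course_id=1 -> matches Linear Algebra
  - enrollment 6 (Yara): course_id=2 -> matches Networks
All 6 rows appear; 1 has NULL course.

SQL:
SELECT a.student, b.title AS course
FROM enrollments a
LEFT JOIN courses b ON a.course_id = b.id

Result:
student | course        
--------+---------------
Ivan    | Discrete Math 
Jack    | NULL          
Uma     | Networks      
Victor  | Networks      
Iris    | Linear Algebra
Yara    | Networks      


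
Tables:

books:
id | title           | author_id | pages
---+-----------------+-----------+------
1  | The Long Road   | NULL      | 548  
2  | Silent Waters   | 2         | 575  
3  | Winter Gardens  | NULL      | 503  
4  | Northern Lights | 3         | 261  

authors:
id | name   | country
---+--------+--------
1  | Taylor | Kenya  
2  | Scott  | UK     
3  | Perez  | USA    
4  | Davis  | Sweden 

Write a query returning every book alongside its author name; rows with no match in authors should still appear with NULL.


LEFT JOIN keeps every row from books (the left table); where author_id has no match in authors, the author columns become NULL. Walk through each book:
  - book 1 (The Long Road): author_id=NULL, no match -> kept with NULL
  - book 2 (Silent Waters): author_id=2 -> matches Scott
  - book 3 (Winter Gardens): author_id=NULL, no match -> kept with NULL
  - book 4 (Northern Lights): author_id=3 -> matches Perez
All 4 rows appear; 2 have NULL author.

SQL:
SELECT a.title, b.name AS author
FROM books a
LEFT JOIN authors b ON a.author_id = b.id

Result:
title           | author
----------------+-------
The Long Road   | NULL  
Silent Waters   | Scott 
Winter Gardens  | NULL  
Northern Lights | Perez 


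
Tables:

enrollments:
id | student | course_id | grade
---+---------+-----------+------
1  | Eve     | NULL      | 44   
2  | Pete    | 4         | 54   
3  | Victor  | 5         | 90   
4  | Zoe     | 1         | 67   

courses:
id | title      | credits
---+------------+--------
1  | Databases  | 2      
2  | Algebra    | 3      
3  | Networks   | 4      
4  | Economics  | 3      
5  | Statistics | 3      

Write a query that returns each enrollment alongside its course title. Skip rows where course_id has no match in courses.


INNER JOIN keeps only enrollments rows whose course_id matches an id in courses. Walk through each enrollment:
  - enrollment 1 (Eve): course_id=NULL, no match -> dropped
  - enrollment 2 (Pete): course_id=4 -> matches Economics
  - enrollment 3 (Victor): course_id=5 -> matches Statistics
  - enrollment 4 (Zoe): course_id=1 -> matches Databases
So 1 of 4 rows is dropped.

SQL:
SELECT a.student, b.title AS course
FROM enrollments a
INNER JOIN courses b ON a.course_id = b.id

Result:
student | course    
--------+-----------
Pete    | Economics 
Victor  | Statistics
Zoe     | Databases 


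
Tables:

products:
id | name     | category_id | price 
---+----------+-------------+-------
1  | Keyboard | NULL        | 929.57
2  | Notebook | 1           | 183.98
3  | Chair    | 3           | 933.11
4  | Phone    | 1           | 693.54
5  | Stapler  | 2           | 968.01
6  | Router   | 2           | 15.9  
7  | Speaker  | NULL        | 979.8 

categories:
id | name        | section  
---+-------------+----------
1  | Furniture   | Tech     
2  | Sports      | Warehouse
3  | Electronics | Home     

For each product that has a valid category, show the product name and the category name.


INNER JOIN keeps only products rows whose category_id matches an id in categories. Walk through each product:
  - product 1 (Keyboard): category_id=NULL, no match -> dropped
  - product 2 (Notebook): category_id=1 -> matches Furniture
  - product 3 (Chair): category_id=3 -> matches Electronics
  - product 4 (Phone): category_id=1 -> matches Furniture
  - product 5 (Stapler): category_id=2 -> matches Sports
  - product 6 (Router): category_id=2 -> matches Sports
  - product 7 (Speaker): category_id=NULL, no match -> dropped
So 2 of 7 rows are dropped.

SQL:
SELECT a.name, b.name AS category
FROM products a
INNER JOIN categories b ON a.category_id = b.id

Result:
name     | category   
---------+------------
Notebook | Furniture  
Chair    | Electronics
Phone    | Furniture  
Stapler  | Sports     
Router   | Sports     


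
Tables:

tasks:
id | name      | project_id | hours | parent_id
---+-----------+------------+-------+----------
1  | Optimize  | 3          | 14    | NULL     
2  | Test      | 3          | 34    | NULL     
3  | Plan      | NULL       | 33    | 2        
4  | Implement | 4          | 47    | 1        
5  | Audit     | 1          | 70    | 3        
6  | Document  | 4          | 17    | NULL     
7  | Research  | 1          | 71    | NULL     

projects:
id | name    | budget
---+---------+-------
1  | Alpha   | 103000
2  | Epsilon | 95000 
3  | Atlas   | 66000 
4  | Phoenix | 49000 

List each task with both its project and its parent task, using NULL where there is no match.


Two LEFT JOINs from the same base table tasks: one to projects via project_id, one to tasks itself via parent_id. Both are LEFT so every task is preserved.
Match against projects:
  - task 1 (Optimize): project_id=3 -> matches Atlas
  - task 2 (Test): project_id=3 -> matches Atlas
  - task 3 (Plan): project_id=NULL, no match -> kept with NULL
  - task 4 (Implement): project_id=4 -> matches Phoenix
  - task 5 (Audit): project_id=1 -> matches Alpha
  - task 6 (Document): project_id=4 -> matches Phoenix
  - task 7 (Research): project_id=1 -> matches Alpha
Match against tasks (self):
  - task 1 (Optimize): parent_id=NULL -> NULL
  - task 2 (Test): parent_id=NULL -> NULL
  - task 3 (Plan): parent_id=2 -> Test
  - task 4 (Implement): parent_id=1 -> Optimize
  - task 5 (Audit): parent_id=3 -> Plan
  - task 6 (Document): parent_id=NULL -> NULL
  - task 7 (Research): parent_id=NULL -> NULL

SQL:
SELECT a.name, b.name AS project, c.name AS parent
FROM tasks a
LEFT JOIN projects b ON a.project_id = b.id
LEFT JOIN tasks c ON a.parent_id = c.id

Result:
name      | project | parent  
----------+---------+---------
Optimize  | Atlas   | NULL    
Test      | Atlas   | NULL    
Plan      | NULL    | Test    
Implement | Phoenix | Optimize
Audit     | Alpha   | Plan    
Document  | Phoenix | NULL    
Research  | Alpha   | NULL    


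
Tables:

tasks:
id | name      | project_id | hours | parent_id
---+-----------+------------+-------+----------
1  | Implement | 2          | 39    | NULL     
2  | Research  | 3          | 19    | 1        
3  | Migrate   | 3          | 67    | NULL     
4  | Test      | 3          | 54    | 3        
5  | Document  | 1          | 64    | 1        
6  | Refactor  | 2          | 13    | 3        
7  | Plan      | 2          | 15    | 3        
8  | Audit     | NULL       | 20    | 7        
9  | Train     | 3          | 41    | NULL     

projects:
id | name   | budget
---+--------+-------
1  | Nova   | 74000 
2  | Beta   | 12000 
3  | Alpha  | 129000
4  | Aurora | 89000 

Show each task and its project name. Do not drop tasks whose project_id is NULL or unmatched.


LEFT JOIN keeps every row from tasks (the left table); where project_id has no match in projects, the project columns become NULL. Walk through each task:
  - task 1 (Implement): project_id=2 -> matches Beta
  - task 2 (Research): project_id=3 -> matches Alpha
  - task 3 (Migrate): project_id=3 -> matches Alpha
  - task 4 (Test): project_id=3 -> matches Alpha
  - task 5 (Document): project_id=1 -> matches Nova
  - task 6 (Refactor): project_id=2 -> matches Beta
  - task 7 (Plan): project_id=2 -> matches Beta
  - task 8 (Audit): project_id=NULL, no match -> kept with NULL
  - task 9 (Train): project_id=3 -> matches Alpha
All 9 rows appear; 1 has NULL project.

SQL:
SELECT a.name, b.name AS project
FROM tasks a
LEFT JOIN projects b ON a.project_id = b.id

Result:
name      | project
----------+--------
Implement | Beta   
Research  | Alpha  
Migrate   | Alpha  
Test      | Alpha  
Document  | Nova   
Refactor  | Beta   
Plan      | Beta   
Audit     | NULL   
Train     | Alpha  


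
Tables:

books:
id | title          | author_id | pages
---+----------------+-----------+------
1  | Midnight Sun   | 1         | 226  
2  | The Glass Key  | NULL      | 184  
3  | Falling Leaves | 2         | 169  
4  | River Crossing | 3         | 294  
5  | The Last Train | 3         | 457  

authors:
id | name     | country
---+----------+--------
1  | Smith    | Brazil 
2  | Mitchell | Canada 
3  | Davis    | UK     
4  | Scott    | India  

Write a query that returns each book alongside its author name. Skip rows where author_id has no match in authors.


INNER JOIN keeps only books rows whose author_id matches an id in authors. Walk through each book:
  - book 1 (Midnight Sun): author_id=1 -> matches Smith
  - book 2 (The Glass Key): author_id=NULL, no match -> dropped
  - book 3 (Falling Leaves): author_id=2 -> matches Mitchell
  - book 4 (River Crossing): author_id=3 -> matches Davis
  - book 5 (The Last Train): author_id=3 -> matches Davis
So 1 of 5 rows is dropped.

SQL:
SELECT a.title, b.name AS author
FROM books a
INNER JOIN authors b ON a.author_id = b.id

Result:
title          | author  
---------------+---------
Midnight Sun   | Smith   
Falling Leaves | Mitchell
River Crossing | Davis   
The Last Train | Davis   


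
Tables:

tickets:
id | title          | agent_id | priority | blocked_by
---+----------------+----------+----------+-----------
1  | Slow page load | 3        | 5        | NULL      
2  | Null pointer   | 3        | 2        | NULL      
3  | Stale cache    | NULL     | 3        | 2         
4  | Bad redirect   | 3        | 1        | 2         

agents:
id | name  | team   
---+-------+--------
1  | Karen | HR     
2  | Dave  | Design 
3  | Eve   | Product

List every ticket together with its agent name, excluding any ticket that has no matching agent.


INNER JOIN keeps only tickets rows whose agent_id matches an id in agents. Walk through each ticket:
  - ticket 1 (Slow page load): agent_id=3 -> matches Eve
  - ticket 2 (Null pointer): agent_id=3 -> matches Eve
  - ticket 3 (Stale cache): agent_id=NULL, no match -> dropped
  - ticket 4 (Bad redirect): agent_id=3 -> matches Eve
So 1 of 4 rows is dropped.

SQL:
SELECT a.title, b.name AS agent
FROM tickets a
INNER JOIN agents b ON a.agent_id = b.id

Result:
title          | agent
---------------+------
Slow page load | Eve  
Null pointer   | Eve  
Bad redirect   | Eve  


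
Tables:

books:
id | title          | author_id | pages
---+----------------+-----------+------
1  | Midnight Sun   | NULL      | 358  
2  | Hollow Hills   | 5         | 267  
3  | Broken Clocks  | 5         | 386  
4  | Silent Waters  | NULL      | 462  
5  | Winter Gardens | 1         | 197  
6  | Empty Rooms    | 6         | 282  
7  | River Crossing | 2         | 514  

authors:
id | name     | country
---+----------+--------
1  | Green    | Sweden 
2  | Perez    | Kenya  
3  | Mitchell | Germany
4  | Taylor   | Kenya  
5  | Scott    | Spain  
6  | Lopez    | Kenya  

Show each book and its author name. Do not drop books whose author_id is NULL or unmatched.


LEFT JOIN keeps every row from books (the left table); where author_id has no match in authors, the author columns become NULL. Walk through each book:
  - book 1 (Midnight Sun): author_id=NULL, no match -> kept with NULL
  - book 2 (Hollow Hills): author_id=5 -> matches Scott
  - book 3 (Broken Clocks): author_id=5 -> matches Scott
  - book 4 (Silent Waters): author_id=NULL, no match -> kept with NULL
  - book 5 (Winter Gardens): author_id=1 -> matches Green
  - book 6 (Empty Rooms): author_id=6 -> matches Lopez
  - book 7 (River Crossing): author_id=2 -> matches Perez
All 7 rows appear; 2 have NULL author.

SQL:
SELECT a.title, b.name AS author
FROM books a
LEFT JOIN authors b ON a.author_id = b.id

Result:
title          | author
---------------+-------
Midnight Sun   | NULL  
Hollow Hills   | Scott 
Broken Clocks  | Scott 
Silent Waters  | NULL  
Winter Gardens | Green 
Empty Rooms    | Lopez 
River Crossing | Perez 


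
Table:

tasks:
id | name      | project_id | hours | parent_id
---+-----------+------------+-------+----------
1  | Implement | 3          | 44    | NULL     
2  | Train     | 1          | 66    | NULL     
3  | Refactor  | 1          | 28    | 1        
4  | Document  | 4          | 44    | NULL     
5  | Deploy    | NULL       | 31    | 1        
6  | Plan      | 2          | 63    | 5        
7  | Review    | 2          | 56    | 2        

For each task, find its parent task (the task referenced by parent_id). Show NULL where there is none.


This is a self-join: tasks is joined to a second copy of itself, matching each row's parent_id to another row's id. Use LEFT JOIN so rows with parent_id=NULL are kept.
  - task 1 (Implement): parent_id=NULL -> NULL
  - task 2 (Train): parent_id=NULL -> NULL
  - task 3 (Refactor): parent_id=1 -> Implement
  - task 4 (Document): parent_id=NULL -> NULL
  - task 5 (Deploy): parent_id=1 -> Implement
  - task 6 (Plan): parent_id=5 -> Deploy
  - task 7 (Review): parent_id=2 -> Train

SQL:
SELECT a.name AS item, b.name AS parent
FROM tasks a
LEFT JOIN tasks b ON a.parent_id = b.id

Result:
item      | parent   
----------+----------
Implement | NULL     
Train     | NULL     
Refactor  | Implement
Document  | NULL     
Deploy    | Implement
Plan      | Deploy   
Review    | Train    


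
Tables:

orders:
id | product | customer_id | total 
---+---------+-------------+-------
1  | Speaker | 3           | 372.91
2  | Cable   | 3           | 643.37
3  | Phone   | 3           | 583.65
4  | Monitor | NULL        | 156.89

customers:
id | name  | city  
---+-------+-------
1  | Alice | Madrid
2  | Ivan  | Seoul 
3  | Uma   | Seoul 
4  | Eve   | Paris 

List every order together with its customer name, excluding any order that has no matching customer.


INNER JOIN keeps only orders rows whose customer_id matches an id in customers. Walk through each order:
  - order 1 (Speaker): customer_id=3 -> matches Uma
  - order 2 (Cable): customer_id=3 -> matches Uma
  - order 3 (Phone): customer_id=3 -> matches Uma
  - order 4 (Monitor): customer_id=NULL, no match -> dropped
So 1 of 4 rows is dropped.

SQL:
SELECT a.product, b.name AS customer
FROM orders a
INNER JOIN customers b ON a.customer_id = b.id

Result:
product | customer
--------+---------
Speaker | Uma     
Cable   | Uma     
Phone   | Uma     


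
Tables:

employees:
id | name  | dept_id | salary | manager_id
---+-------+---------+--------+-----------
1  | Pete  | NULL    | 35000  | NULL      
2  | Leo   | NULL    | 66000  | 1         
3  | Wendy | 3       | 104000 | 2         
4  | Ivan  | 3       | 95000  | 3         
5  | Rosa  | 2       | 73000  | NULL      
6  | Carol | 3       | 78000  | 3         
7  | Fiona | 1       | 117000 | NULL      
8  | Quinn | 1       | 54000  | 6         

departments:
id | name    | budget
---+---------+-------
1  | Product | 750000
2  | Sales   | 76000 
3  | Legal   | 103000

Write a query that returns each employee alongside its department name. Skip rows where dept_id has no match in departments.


INNER JOIN keeps only employees rows whose dept_id matches an id in departments. Walk through each employee:
  - employee 1 (Pete): dept_id=NULL, no match -> dropped
  - employee 2 (Leo): dept_id=NULL, no match -> dropped
  - employee 3 (Wendy): dept_id=3 -> matches Legal
  - employee 4 (Ivan): dept_id=3 -> matches Legal
  - employee 5 (Rosa): dept_id=2 -> matches Sales
  - employee 6 (Carol): dept_id=3 -> matches Legal
  - employee 7 (Fiona): dept_id=1 -> matches Product
  - employee 8 (Quinn): dept_id=1 -> matches Product
So 2 of 8 rows are dropped.

SQL:
SELECT a.name, b.name AS department
FROM employees a
INNER JOIN departments b ON a.dept_id = b.id

Result:
name  | department
------+-----------
Wendy | Legal     
Ivan  | Legal     
Rosa  | Sales     
Carol | Legal     
Fiona | Product   
Quinn | Product   


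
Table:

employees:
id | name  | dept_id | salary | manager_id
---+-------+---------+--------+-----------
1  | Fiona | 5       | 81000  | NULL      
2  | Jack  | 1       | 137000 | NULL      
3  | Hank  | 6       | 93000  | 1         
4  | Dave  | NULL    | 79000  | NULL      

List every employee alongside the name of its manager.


This is a self-join: employees is joined to a second copy of itself, matching each row's manager_id to another row's id. Use LEFT JOIN so rows with manager_id=NULL are kept.
  - employee 1 (Fiona): manager_id=NULL -> NULL
  - employee 2 (Jack): manager_id=NULL -> NULL
  - employee 3 (Hank): manager_id=1 -> Fiona
  - employee 4 (Dave): manager_id=NULL -> NULL

SQL:
SELECT a.name AS item, b.name AS manager
FROM employees a
LEFT JOIN employees b ON a.manager_id = b.id

Result:
item  | manager
------+--------
Fiona | NULL   
Jack  | NULL   
Hank  | Fiona  
Dave  | NULL   


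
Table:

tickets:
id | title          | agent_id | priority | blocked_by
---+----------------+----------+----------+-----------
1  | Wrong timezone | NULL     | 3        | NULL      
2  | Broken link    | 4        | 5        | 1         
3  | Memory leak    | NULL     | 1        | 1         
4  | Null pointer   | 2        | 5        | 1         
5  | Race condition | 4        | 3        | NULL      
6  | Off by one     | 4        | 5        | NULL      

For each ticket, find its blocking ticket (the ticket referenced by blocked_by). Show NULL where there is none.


This is a self-join: tickets is joined to a second copy of itself, matching each row's blocked_by to another row's id. Use LEFT JOIN so rows with blocked_by=NULL are kept.
  - ticket 1 (Wrong timezone): blocked_by=NULL -> NULL
  - ticket 2 (Broken link): blocked_by=1 -> Wrong timezone
  - ticket 3 (Memory leak): blocked_by=1 -> Wrong timezone
  - ticket 4 (Null pointer): blocked_by=1 -> Wrong timezone
  - ticket 5 (Race condition): blocked_by=NULL -> NULL
  - ticket 6 (Off by one): blocked_by=NULL -> NULL

SQL:
SELECT a.title AS item, b.title AS blocked_by
FROM tickets a
LEFT JOIN tickets b ON a.blocked_by = b.id

Result:
item           | blocked_by    
---------------+---------------
Wrong timezone | NULL          
Broken link    | Wrong timezone
Memory leak    | Wrong timezone
Null pointer   | Wrong timezone
Race condition | NULL          
Off by one     | NULL          


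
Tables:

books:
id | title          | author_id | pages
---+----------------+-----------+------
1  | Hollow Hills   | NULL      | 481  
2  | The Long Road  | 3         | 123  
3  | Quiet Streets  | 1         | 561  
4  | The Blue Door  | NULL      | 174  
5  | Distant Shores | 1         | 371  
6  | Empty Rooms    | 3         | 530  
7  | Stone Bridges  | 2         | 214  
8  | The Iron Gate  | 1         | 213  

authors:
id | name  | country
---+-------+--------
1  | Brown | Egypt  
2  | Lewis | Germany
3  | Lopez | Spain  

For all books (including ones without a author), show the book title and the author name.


LEFT JOIN keeps every row from books (the left table); where author_id has no match in authors, the author columns become NULL. Walk through each book:
  - book 1 (Hollow Hills): author_id=NULL, no match -> kept with NULL
  - book 2 (The Long Road): author_id=3 -> matches Lopez
  - book 3 (Quiet Streets): author_id=1 -> matches Brown
  - book 4 (The Blue Door): author_id=NULL, no match -> kept with NULL
  - book 5 (Distant Shores): author_id=1 -> matches Brown
  - book 6 (Empty Rooms): author_id=3 -> matches Lopez
  - book 7 (Stone Bridges): author_id=2 -> matches Lewis
  - book 8 (The Iron Gate): author_id=1 -> matches Brown
All 8 rows appear; 2 have NULL author.

SQL:
SELECT a.title, b.name AS author
FROM books a
LEFT JOIN authors b ON a.author_id = b.id

Result:
title          | author
---------------+-------
Hollow Hills   | NULL  
The Long Road  | Lopez 
Quiet Streets  | Brown 
The Blue Door  | NULL  
Distant Shores | Brown 
Empty Rooms    | Lopez 
Stone Bridges  | Lewis 
The Iron Gate  | Brown 


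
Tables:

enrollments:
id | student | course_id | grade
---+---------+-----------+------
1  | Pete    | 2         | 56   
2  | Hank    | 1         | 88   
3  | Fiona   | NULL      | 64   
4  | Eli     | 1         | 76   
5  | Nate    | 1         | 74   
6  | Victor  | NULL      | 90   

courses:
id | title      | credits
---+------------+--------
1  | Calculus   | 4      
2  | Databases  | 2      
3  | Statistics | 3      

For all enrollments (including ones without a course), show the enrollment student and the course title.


LEFT JOIN keeps every row from enrollments (the left table); where course_id has no match in courses, the course columns become NULL. Walk through each enrollment:
  - enrollment 1 (Pete): course_id=2 -> matches Databases
  - enrollment 2 (Hank): course_id=1 -> matches Calculus
  - enrollment 3 (Fiona): course_id=NULL, no match -> kept with NULL
  - enrollment 4 (Eli): course_id=1 -> matches Calculus
  - enrollment 5 (Nate): course_id=1 -> matches Calculus
  - enrollment 6 (Victor): course_id=NULL, no match -> kept with NULL
All 6 rows appear; 2 have NULL course.

SQL:
SELECT a.student, b.title AS course
FROM enrollments a
LEFT JOIN courses b ON a.course_id = b.id

Result:
student | course   
--------+----------
Pete    | Databases
Hank    | Calculus 
Fiona   | NULL     
Eli     | Calculus 
Nate    | Calculus 
Victor  | NULL     


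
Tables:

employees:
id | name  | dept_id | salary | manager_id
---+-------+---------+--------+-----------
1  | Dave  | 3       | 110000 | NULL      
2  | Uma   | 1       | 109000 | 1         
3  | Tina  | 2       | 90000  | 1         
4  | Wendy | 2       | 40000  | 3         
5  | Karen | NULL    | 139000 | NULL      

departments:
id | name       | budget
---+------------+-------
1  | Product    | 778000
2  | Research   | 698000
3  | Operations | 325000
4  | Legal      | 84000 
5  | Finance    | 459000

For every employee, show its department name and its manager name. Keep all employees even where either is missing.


Two LEFT JOINs from the same base table employees: one to departments via dept_id, one to employees itself via manager_id. Both are LEFT so every employee is preserved.
Match against departments:
  - employee 1 (Dave): dept_id=3 -> matches Operations
  - employee 2 (Uma): dept_id=1 -> matches Product
  - employee 3 (Tina): dept_id=2 -> matches Research
  - employee 4 (Wendy): dept_id=2 -> matches Research
  - employee 5 (Karen): dept_id=NULL, no match -> kept with NULL
Match against employees (self):
  - employee 1 (Dave): manager_id=NULL -> NULL
  - employee 2 (Uma): manager_id=1 -> Dave
  - employee 3 (Tina): manager_id=1 -> Dave
  - employee 4 (Wendy): manager_id=3 -> Tina
  - employee 5 (Karen): manager_id=NULL -> NULL

SQL:
SELECT a.name, b.name AS department, c.name AS manager
FROM employees a
LEFT JOIN departments b ON a.dept_id = b.id
LEFT JOIN employees c ON a.manager_id = c.id

Result:
name  | department | manager
------+------------+--------
Dave  | Operations | NULL   
Uma   | Product    | Dave   
Tina  | Research   | Dave   
Wendy | Research   | Tina   
Karen | NULL       | NULL   
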